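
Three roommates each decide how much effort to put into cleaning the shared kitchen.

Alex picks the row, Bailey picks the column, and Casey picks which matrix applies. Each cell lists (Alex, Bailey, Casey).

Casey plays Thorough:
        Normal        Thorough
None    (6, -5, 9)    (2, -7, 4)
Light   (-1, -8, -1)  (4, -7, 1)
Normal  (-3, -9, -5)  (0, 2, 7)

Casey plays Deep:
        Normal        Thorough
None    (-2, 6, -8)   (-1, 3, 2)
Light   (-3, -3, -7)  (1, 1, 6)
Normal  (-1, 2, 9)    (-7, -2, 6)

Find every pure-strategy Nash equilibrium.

(None, Normal, Thorough): Alex gets 6, best alternative -1; Bailey gets -5, best alternative -7; Casey gets 9, best alternative -8. No profitable deviation — NE.
(None, Normal, Deep): Alex can switch to Normal (-2 → -1). Not NE.
(None, Thorough, Thorough): Alex can switch to Light (2 → 4). Not NE.
(None, Thorough, Deep): Alex can switch to Light (-1 → 1). Not NE.
(Light, Normal, Thorough): Alex can switch to None (-1 → 6). Not NE.
(Light, Normal, Deep): Alex can switch to None (-3 → -2). Not NE.
(Light, Thorough, Thorough): Casey can switch to Deep (1 → 6). Not NE.
(Light, Thorough, Deep): Alex gets 1, best alternative -1; Bailey gets 1, best alternative -3; Casey gets 6, best alternative 1. No profitable deviation — NE.
(Normal, Normal, Thorough): Alex can switch to None (-3 → 6). Not NE.
(Normal, Normal, Deep): Alex gets -1, best alternative -2; Bailey gets 2, best alternative -2; Casey gets 9, best alternative -5. No profitable deviation — NE.
(Normal, Thorough, Thorough): Alex can switch to None (0 → 2). Not NE.
(The remaining 1 profile has a profitable deviation by the same check.)

(None, Normal, Thorough), (Light, Thorough, Deep), (Normal, Normal, Deep)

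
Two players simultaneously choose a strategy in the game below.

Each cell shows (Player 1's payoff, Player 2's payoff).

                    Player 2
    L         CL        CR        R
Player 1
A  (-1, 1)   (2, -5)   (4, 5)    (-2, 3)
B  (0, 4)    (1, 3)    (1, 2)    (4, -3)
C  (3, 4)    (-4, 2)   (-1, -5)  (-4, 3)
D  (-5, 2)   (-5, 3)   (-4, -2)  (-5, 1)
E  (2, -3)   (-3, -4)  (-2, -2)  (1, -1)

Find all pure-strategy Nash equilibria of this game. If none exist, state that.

Pure-strategy Nash equilibria: (A, CR), (C, L)

(A, L): Player 1 can switch to B (-1 → 0). Not NE.
(A, CL): Player 2 can switch to L (-5 → 1). Not NE.
(A, CR): Player 1 gets 4, best alternative 1; Player 2 gets 5, best alternative 3. No profitable deviation — NE.
(A, R): Player 1 can switch to B (-2 → 4). Not NE.
(B, L): Player 1 can switch to C (0 → 3). Not NE.
(B, CL): Player 1 can switch to A (1 → 2). Not NE.
(B, CR): Player 1 can switch to A (1 → 4). Not NE.
(C, L): Player 1 gets 3, best alternative 2; Player 2 gets 4, best alternative 3. No profitable deviation — NE.
(The remaining 12 profiles each have a profitable deviation by the same check.)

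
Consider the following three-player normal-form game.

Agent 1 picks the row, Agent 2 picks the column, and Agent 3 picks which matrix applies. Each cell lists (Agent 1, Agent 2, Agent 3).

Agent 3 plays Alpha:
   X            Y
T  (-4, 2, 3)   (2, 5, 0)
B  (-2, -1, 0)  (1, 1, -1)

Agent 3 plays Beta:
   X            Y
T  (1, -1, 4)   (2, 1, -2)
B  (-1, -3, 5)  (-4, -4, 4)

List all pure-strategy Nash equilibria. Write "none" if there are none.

Agent 1 against (X, Alpha): payoffs -4, -2 → best response B.
Agent 1 against (X, Beta): payoffs 1, -1 → best response T.
Agent 1 against (Y, Alpha): payoffs 2, 1 → best response T.
Agent 1 against (Y, Beta): payoffs 2, -4 → best response T.
Agent 2 against (T, Alpha): payoffs 2, 5 → best response Y.
Agent 2 against (T, Beta): payoffs -1, 1 → best response Y.
Agent 2 against (B, Alpha): payoffs -1, 1 → best response Y.
Agent 2 against (B, Beta): payoffs -3, -4 → best response X.
Agent 3 against (T, X): payoffs 3, 4 → best response Beta.
Agent 3 against (T, Y): payoffs 0, -2 → best response Alpha.
Agent 3 against (B, X): payoffs 0, 5 → best response Beta.
Agent 3 against (B, Y): payoffs -1, 4 → best response Beta.
Mutual best responses: (T, Y, Alpha).

(T, Y, Alpha)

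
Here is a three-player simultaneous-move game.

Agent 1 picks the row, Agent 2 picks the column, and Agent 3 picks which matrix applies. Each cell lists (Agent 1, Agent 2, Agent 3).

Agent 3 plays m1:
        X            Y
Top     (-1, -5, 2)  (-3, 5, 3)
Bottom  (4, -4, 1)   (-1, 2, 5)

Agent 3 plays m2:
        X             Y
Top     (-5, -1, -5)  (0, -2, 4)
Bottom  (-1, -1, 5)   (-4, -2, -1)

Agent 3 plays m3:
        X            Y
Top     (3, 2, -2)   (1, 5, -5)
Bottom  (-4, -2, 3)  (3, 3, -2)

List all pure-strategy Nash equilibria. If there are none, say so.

The pure Nash equilibria are (Bottom, X, m2); (Bottom, Y, m1).

For each strategy profile, look for a profitable unilateral deviation.
(Top, X, m1): Agent 1 can switch to Bottom (-1 → 4). Not NE.
(Top, X, m2): Agent 1 can switch to Bottom (-5 → -1). Not NE.
(Top, X, m3): Agent 2 can switch to Y (2 → 5). Not NE.
(Top, Y, m1): Agent 1 can switch to Bottom (-3 → -1). Not NE.
(Top, Y, m2): Agent 2 can switch to X (-2 → -1). Not NE.
(Top, Y, m3): Agent 1 can switch to Bottom (1 → 3). Not NE.
(Bottom, X, m1): Agent 2 can switch to Y (-4 → 2). Not NE.
(Bottom, X, m2): Agent 1 gets -1, best alternative -5; Agent 2 gets -1, best alternative -2; Agent 3 gets 5, best alternative 3. No profitable deviation — NE.
(Bottom, X, m3): Agent 1 can switch to Top (-4 → 3). Not NE.
(Bottom, Y, m1): Agent 1 gets -1, best alternative -3; Agent 2 gets 2, best alternative -4; Agent 3 gets 5, best alternative -1. No profitable deviation — NE.
(The remaining 2 profiles each have a profitable deviation by the same check.)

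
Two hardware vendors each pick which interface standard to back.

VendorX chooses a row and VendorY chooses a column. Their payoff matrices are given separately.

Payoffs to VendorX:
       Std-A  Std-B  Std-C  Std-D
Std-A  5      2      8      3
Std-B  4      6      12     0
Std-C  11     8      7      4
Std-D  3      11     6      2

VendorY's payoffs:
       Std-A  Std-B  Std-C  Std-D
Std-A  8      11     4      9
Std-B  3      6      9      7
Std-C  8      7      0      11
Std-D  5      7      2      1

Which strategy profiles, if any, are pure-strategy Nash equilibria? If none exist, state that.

(Std-B, Std-C), (Std-C, Std-D), (Std-D, Std-B)

(Std-A, Std-A): VendorX can switch to Std-C (5 → 11). Not NE.
(Std-A, Std-B): VendorX can switch to Std-B (2 → 6). Not NE.
(Std-A, Std-C): VendorX can switch to Std-B (8 → 12). Not NE.
(Std-A, Std-D): VendorX can switch to Std-C (3 → 4). Not NE.
(Std-B, Std-A): VendorX can switch to Std-A (4 → 5). Not NE.
(Std-B, Std-B): VendorX can switch to Std-C (6 → 8). Not NE.
(Std-B, Std-C): VendorX gets 12, best alternative 8; VendorY gets 9, best alternative 7. No profitable deviation — NE.
(Std-B, Std-D): VendorX can switch to Std-A (0 → 3). Not NE.
(Std-C, Std-A): VendorY can switch to Std-D (8 → 11). Not NE.
(Std-C, Std-B): VendorX can switch to Std-D (8 → 11). Not NE.
(Std-C, Std-C): VendorX can switch to Std-A (7 → 8). Not NE.
(Std-C, Std-D): VendorX gets 4, best alternative 3; VendorY gets 11, best alternative 8. No profitable deviation — NE.
(Std-D, Std-A): VendorX can switch to Std-A (3 → 5). Not NE.
(Std-D, Std-B): VendorX gets 11, best alternative 8; VendorY gets 7, best alternative 5. No profitable deviation — NE.
(Std-D, Std-C): VendorX can switch to Std-A (6 → 8). Not NE.
(The remaining 1 profile has a profitable deviation by the same check.)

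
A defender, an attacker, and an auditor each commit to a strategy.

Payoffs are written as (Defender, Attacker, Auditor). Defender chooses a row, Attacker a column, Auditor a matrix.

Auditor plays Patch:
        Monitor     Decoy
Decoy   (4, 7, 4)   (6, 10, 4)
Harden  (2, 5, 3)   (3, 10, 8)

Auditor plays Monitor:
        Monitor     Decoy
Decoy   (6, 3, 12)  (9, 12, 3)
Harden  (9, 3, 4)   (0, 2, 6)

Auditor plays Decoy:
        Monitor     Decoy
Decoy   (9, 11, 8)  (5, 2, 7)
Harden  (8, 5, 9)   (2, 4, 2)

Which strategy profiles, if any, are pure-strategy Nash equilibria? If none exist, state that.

There is no pure-strategy Nash equilibrium.

Check each profile: it is a Nash equilibrium iff no player can strictly gain by switching unilaterally.
(Decoy, Monitor, Patch): Attacker can switch to Decoy (7 → 10). Not NE.
(Decoy, Monitor, Monitor): Defender can switch to Harden (6 → 9). Not NE.
(Decoy, Monitor, Decoy): Auditor can switch to Monitor (8 → 12). Not NE.
(Decoy, Decoy, Patch): Auditor can switch to Decoy (4 → 7). Not NE.
(Decoy, Decoy, Monitor): Auditor can switch to Patch (3 → 4). Not NE.
(Decoy, Decoy, Decoy): Attacker can switch to Monitor (2 → 11). Not NE.
(Harden, Monitor, Patch): Defender can switch to Decoy (2 → 4). Not NE.
(Harden, Monitor, Monitor): Auditor can switch to Decoy (4 → 9). Not NE.
(Harden, Monitor, Decoy): Defender can switch to Decoy (8 → 9). Not NE.
(Harden, Decoy, Patch): Defender can switch to Decoy (3 → 6). Not NE.
(The remaining 2 profiles each have a profitable deviation by the same check.)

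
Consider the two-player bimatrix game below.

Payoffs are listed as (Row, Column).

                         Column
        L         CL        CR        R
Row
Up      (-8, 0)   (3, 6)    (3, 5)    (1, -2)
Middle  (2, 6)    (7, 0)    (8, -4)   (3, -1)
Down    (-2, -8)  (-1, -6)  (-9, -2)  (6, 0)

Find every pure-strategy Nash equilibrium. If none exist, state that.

The pure Nash equilibria are (Middle, L), (Down, R).

Check each profile: it is a Nash equilibrium iff no player can strictly gain by switching unilaterally.
(Up, L): Row can switch to Middle (-8 → 2). Not NE.
(Up, CL): Row can switch to Middle (3 → 7). Not NE.
(Up, CR): Row can switch to Middle (3 → 8). Not NE.
(Up, R): Row can switch to Middle (1 → 3). Not NE.
(Middle, L): Row gets 2, best alternative -2; Column gets 6, best alternative 0. No profitable deviation — NE.
(Middle, CL): Column can switch to L (0 → 6). Not NE.
(Middle, CR): Column can switch to L (-4 → 6). Not NE.
(Middle, R): Row can switch to Down (3 → 6). Not NE.
(Down, L): Row can switch to Middle (-2 → 2). Not NE.
(Down, CL): Row can switch to Up (-1 → 3). Not NE.
(Down, CR): Row can switch to Up (-9 → 3). Not NE.
(Down, R): Row gets 6, best alternative 3; Column gets 0, best alternative -2. No profitable deviation — NE.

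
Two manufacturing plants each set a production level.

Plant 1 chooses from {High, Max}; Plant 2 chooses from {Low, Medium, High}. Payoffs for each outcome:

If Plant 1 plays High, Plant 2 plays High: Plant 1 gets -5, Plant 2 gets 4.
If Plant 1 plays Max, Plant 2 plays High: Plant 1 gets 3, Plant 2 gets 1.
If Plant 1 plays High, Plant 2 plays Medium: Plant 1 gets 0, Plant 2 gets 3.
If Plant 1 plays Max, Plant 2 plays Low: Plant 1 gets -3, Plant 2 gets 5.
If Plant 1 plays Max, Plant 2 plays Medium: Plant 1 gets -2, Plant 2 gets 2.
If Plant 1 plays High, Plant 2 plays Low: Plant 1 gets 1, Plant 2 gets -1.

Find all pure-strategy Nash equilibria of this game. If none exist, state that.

No pure-strategy Nash equilibrium.

For each player, find the best response to each opponent profile; mutual best responses are the pure NE.
Plant 1 against Low: payoffs 1, -3 → best response High.
Plant 1 against Medium: payoffs 0, -2 → best response High.
Plant 1 against High: payoffs -5, 3 → best response Max.
Plant 2 against High: payoffs -1, 3, 4 → best response High.
Plant 2 against Max: payoffs 5, 2, 1 → best response Low.
No profile is a mutual best response for all players.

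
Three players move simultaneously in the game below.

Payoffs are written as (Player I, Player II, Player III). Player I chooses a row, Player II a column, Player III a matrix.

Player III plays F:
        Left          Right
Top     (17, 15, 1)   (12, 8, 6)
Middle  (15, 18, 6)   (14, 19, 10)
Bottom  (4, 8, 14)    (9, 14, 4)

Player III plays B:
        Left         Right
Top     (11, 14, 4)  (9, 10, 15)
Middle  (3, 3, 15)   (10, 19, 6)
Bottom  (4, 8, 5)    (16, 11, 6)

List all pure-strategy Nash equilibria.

(Top, Left, F): Player III can switch to B (1 → 4). Not NE.
(Top, Left, B): Player I gets 11, best alternative 4; Player II gets 14, best alternative 10; Player III gets 4, best alternative 1. No profitable deviation — NE.
(Top, Right, F): Player I can switch to Middle (12 → 14). Not NE.
(Top, Right, B): Player I can switch to Middle (9 → 10). Not NE.
(Middle, Left, F): Player I can switch to Top (15 → 17). Not NE.
(Middle, Left, B): Player I can switch to Top (3 → 11). Not NE.
(Middle, Right, F): Player I gets 14, best alternative 12; Player II gets 19, best alternative 18; Player III gets 10, best alternative 6. No profitable deviation — NE.
(Middle, Right, B): Player I can switch to Bottom (10 → 16). Not NE.
(Bottom, Left, F): Player I can switch to Top (4 → 17). Not NE.
(Bottom, Left, B): Player I can switch to Top (4 → 11). Not NE.
(Bottom, Right, F): Player I can switch to Top (9 → 12). Not NE.
(Bottom, Right, B): Player I gets 16, best alternative 10; Player II gets 11, best alternative 8; Player III gets 6, best alternative 4. No profitable deviation — NE.

Pure-strategy Nash equilibria: (Top, Left, B), (Middle, Right, F), (Bottom, Right, B)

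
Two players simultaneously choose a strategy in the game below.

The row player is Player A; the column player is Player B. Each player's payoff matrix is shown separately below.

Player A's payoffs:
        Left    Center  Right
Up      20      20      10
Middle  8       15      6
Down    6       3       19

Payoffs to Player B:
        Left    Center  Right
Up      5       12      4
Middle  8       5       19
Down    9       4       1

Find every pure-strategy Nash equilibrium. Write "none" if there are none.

(Up, Center)

For each player, find the best response to each opponent profile; mutual best responses are the pure NE.
Player A against Left: payoffs 20, 8, 6 → best response Up.
Player A against Center: payoffs 20, 15, 3 → best response Up.
Player A against Right: payoffs 10, 6, 19 → best response Down.
Player B against Up: payoffs 5, 12, 4 → best response Center.
Player B against Middle: payoffs 8, 5, 19 → best response Right.
Player B against Down: payoffs 9, 4, 1 → best response Left.
Mutual best responses: (Up, Center).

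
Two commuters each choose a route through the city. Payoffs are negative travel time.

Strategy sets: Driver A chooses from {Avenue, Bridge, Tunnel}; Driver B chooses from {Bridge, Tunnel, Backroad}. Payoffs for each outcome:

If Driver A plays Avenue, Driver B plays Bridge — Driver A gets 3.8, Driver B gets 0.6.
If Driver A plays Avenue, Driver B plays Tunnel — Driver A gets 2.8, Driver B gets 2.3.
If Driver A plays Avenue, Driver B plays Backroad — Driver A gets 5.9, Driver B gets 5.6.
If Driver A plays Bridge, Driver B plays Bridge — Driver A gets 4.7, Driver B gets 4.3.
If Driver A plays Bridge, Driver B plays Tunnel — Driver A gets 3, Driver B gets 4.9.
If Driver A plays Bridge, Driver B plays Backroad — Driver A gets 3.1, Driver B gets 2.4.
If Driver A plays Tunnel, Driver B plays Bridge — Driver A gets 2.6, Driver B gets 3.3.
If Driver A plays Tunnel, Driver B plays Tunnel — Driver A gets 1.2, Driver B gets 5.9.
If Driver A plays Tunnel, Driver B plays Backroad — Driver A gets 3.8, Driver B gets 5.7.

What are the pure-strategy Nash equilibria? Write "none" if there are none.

(Avenue, Backroad), (Bridge, Tunnel)

(Avenue, Bridge): Driver A can switch to Bridge (3.8 → 4.7). Not NE.
(Avenue, Tunnel): Driver A can switch to Bridge (2.8 → 3). Not NE.
(Avenue, Backroad): Driver A gets 5.9, best alternative 3.8; Driver B gets 5.6, best alternative 2.3. No profitable deviation — NE.
(Bridge, Bridge): Driver B can switch to Tunnel (4.3 → 4.9). Not NE.
(Bridge, Tunnel): Driver A gets 3, best alternative 2.8; Driver B gets 4.9, best alternative 4.3. No profitable deviation — NE.
(Bridge, Backroad): Driver A can switch to Avenue (3.1 → 5.9). Not NE.
(Tunnel, Bridge): Driver A can switch to Avenue (2.6 → 3.8). Not NE.
(Tunnel, Tunnel): Driver A can switch to Avenue (1.2 → 2.8). Not NE.
(Tunnel, Backroad): Driver A can switch to Avenue (3.8 → 5.9). Not NE.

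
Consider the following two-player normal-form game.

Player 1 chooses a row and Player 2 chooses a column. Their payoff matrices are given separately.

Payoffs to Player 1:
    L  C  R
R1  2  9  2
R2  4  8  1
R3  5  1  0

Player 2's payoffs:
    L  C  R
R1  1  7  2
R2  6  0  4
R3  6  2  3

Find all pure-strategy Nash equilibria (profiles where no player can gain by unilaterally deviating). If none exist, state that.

The pure Nash equilibria are (R1, C), (R3, L).

(R1, L): Player 1 can switch to R2 (2 → 4). Not NE.
(R1, C): Player 1 gets 9, best alternative 8; Player 2 gets 7, best alternative 2. No profitable deviation — NE.
(R1, R): Player 2 can switch to C (2 → 7). Not NE.
(R2, L): Player 1 can switch to R3 (4 → 5). Not NE.
(R2, C): Player 1 can switch to R1 (8 → 9). Not NE.
(R2, R): Player 1 can switch to R1 (1 → 2). Not NE.
(R3, L): Player 1 gets 5, best alternative 4; Player 2 gets 6, best alternative 3. No profitable deviation — NE.
(R3, C): Player 1 can switch to R1 (1 → 9). Not NE.
(R3, R): Player 1 can switch to R1 (0 → 2). Not NE.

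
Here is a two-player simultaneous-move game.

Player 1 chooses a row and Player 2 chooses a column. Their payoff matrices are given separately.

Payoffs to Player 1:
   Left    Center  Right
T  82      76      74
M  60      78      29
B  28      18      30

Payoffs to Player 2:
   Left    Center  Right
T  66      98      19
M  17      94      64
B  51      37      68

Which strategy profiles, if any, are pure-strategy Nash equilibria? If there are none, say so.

Pure NE: (M, Center)

(T, Left): Player 2 can switch to Center (66 → 98). Not NE.
(T, Center): Player 1 can switch to M (76 → 78). Not NE.
(T, Right): Player 2 can switch to Left (19 → 66). Not NE.
(M, Left): Player 1 can switch to T (60 → 82). Not NE.
(M, Center): Player 1 gets 78, best alternative 76; Player 2 gets 94, best alternative 64. No profitable deviation — NE.
(M, Right): Player 1 can switch to T (29 → 74). Not NE.
(B, Left): Player 1 can switch to T (28 → 82). Not NE.
(B, Center): Player 1 can switch to T (18 → 76). Not NE.
(B, Right): Player 1 can switch to T (30 → 74). Not NE.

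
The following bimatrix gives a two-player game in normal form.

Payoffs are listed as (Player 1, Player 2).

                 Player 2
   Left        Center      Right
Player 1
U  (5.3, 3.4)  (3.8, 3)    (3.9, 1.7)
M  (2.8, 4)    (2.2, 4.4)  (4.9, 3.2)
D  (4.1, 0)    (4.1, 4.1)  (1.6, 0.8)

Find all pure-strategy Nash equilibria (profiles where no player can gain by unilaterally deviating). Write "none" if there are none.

The pure Nash equilibria are (U, Left), (D, Center).

Check each profile: it is a Nash equilibrium iff no player can strictly gain by switching unilaterally.
(U, Left): Player 1 gets 5.3, best alternative 4.1; Player 2 gets 3.4, best alternative 3. No profitable deviation — NE.
(U, Center): Player 1 can switch to D (3.8 → 4.1). Not NE.
(U, Right): Player 1 can switch to M (3.9 → 4.9). Not NE.
(M, Left): Player 1 can switch to U (2.8 → 5.3). Not NE.
(M, Center): Player 1 can switch to U (2.2 → 3.8). Not NE.
(M, Right): Player 2 can switch to Left (3.2 → 4). Not NE.
(D, Left): Player 1 can switch to U (4.1 → 5.3). Not NE.
(D, Center): Player 1 gets 4.1, best alternative 3.8; Player 2 gets 4.1, best alternative 0.8. No profitable deviation — NE.
(The remaining 1 profile has a profitable deviation by the same check.)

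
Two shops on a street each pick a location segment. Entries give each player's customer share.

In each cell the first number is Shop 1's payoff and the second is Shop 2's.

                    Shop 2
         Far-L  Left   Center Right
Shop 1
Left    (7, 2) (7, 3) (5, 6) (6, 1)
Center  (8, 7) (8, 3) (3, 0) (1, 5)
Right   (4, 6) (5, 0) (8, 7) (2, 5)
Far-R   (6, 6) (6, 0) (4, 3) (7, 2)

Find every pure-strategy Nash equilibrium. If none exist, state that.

Pure-strategy Nash equilibria: (Center, Far-L) and (Right, Center)

Shop 1 against Far-L: payoffs 7, 8, 4, 6 → best response Center.
Shop 1 against Left: payoffs 7, 8, 5, 6 → best response Center.
Shop 1 against Center: payoffs 5, 3, 8, 4 → best response Right.
Shop 1 against Right: payoffs 6, 1, 2, 7 → best response Far-R.
Shop 2 against Left: payoffs 2, 3, 6, 1 → best response Center.
Shop 2 against Center: payoffs 7, 3, 0, 5 → best response Far-L.
Shop 2 against Right: payoffs 6, 0, 7, 5 → best response Center.
Shop 2 against Far-R: payoffs 6, 0, 3, 2 → best response Far-L.
Mutual best responses: (Center, Far-L); (Right, Center).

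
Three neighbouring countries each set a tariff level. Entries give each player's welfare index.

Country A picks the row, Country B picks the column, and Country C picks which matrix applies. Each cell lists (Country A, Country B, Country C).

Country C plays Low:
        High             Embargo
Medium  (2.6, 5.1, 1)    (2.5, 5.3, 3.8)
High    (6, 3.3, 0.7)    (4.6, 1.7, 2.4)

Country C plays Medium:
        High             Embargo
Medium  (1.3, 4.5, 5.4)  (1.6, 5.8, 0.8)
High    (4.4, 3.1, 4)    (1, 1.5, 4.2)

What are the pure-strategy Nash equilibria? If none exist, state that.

The unique pure-strategy Nash equilibrium is (High, High, Medium).

Mark each player's best response to every combination of opponents' strategies; a profile where every player is best-responding is a pure Nash equilibrium.
Country A against (High, Low): payoffs 2.6, 6 → best response High.
Country A against (High, Medium): payoffs 1.3, 4.4 → best response High.
Country A against (Embargo, Low): payoffs 2.5, 4.6 → best response High.
Country A against (Embargo, Medium): payoffs 1.6, 1 → best response Medium.
Country B against (Medium, Low): payoffs 5.1, 5.3 → best response Embargo.
Country B against (Medium, Medium): payoffs 4.5, 5.8 → best response Embargo.
Country B against (High, Low): payoffs 3.3, 1.7 → best response High.
Country B against (High, Medium): payoffs 3.1, 1.5 → best response High.
Country C against (Medium, High): payoffs 1, 5.4 → best response Medium.
Country C against (Medium, Embargo): payoffs 3.8, 0.8 → best response Low.
Country C against (High, High): payoffs 0.7, 4 → best response Medium.
Country C against (High, Embargo): payoffs 2.4, 4.2 → best response Medium.
Mutual best responses: (High, High, Medium).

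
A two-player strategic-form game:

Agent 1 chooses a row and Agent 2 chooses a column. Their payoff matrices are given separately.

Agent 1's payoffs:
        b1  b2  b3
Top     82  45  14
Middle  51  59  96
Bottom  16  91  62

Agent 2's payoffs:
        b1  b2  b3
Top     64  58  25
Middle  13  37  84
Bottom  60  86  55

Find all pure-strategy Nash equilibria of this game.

Agent 1 against b1: payoffs 82, 51, 16 → best response Top.
Agent 1 against b2: payoffs 45, 59, 91 → best response Bottom.
Agent 1 against b3: payoffs 14, 96, 62 → best response Middle.
Agent 2 against Top: payoffs 64, 58, 25 → best response b1.
Agent 2 against Middle: payoffs 13, 37, 84 → best response b3.
Agent 2 against Bottom: payoffs 60, 86, 55 → best response b2.
Mutual best responses: (Top, b1); (Middle, b3); (Bottom, b2).

The pure Nash equilibria are (Top, b1), (Middle, b3), (Bottom, b2).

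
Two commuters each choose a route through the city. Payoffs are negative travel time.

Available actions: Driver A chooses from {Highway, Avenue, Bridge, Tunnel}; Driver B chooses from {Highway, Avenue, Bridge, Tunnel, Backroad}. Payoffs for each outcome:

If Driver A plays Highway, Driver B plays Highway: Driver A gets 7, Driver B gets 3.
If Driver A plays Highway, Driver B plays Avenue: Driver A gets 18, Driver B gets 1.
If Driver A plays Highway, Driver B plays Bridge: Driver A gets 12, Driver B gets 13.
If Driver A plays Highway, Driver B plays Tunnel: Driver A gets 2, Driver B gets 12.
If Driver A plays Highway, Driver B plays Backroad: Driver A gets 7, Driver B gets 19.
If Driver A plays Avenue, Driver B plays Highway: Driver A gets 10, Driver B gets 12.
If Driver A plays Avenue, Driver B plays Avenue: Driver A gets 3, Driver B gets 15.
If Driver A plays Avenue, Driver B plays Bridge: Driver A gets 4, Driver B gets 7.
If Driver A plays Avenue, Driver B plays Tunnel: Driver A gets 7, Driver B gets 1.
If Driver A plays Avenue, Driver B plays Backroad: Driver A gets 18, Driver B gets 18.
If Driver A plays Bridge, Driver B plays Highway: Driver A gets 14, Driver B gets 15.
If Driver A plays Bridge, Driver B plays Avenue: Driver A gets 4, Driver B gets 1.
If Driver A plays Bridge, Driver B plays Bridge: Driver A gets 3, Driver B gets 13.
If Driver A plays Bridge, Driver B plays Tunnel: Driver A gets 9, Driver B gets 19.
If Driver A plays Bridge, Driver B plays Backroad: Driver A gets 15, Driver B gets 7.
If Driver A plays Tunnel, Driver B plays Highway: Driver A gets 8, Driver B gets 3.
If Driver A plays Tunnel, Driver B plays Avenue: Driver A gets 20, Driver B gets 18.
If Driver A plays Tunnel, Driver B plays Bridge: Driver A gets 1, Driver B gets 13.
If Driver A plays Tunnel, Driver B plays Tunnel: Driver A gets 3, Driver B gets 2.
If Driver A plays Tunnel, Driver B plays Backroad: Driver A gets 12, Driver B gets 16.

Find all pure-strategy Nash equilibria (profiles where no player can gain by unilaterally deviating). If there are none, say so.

Pure-strategy Nash equilibria: (Avenue, Backroad); (Bridge, Tunnel); (Tunnel, Avenue)

Driver A against Highway: payoffs 7, 10, 14, 8 → best response Bridge.
Driver A against Avenue: payoffs 18, 3, 4, 20 → best response Tunnel.
Driver A against Bridge: payoffs 12, 4, 3, 1 → best response Highway.
Driver A against Tunnel: payoffs 2, 7, 9, 3 → best response Bridge.
Driver A against Backroad: payoffs 7, 18, 15, 12 → best response Avenue.
Driver B against Highway: payoffs 3, 1, 13, 12, 19 → best response Backroad.
Driver B against Avenue: payoffs 12, 15, 7, 1, 18 → best response Backroad.
Driver B against Bridge: payoffs 15, 1, 13, 19, 7 → best response Tunnel.
Driver B against Tunnel: payoffs 3, 18, 13, 2, 16 → best response Avenue.
Mutual best responses: (Avenue, Backroad); (Bridge, Tunnel); (Tunnel, Avenue).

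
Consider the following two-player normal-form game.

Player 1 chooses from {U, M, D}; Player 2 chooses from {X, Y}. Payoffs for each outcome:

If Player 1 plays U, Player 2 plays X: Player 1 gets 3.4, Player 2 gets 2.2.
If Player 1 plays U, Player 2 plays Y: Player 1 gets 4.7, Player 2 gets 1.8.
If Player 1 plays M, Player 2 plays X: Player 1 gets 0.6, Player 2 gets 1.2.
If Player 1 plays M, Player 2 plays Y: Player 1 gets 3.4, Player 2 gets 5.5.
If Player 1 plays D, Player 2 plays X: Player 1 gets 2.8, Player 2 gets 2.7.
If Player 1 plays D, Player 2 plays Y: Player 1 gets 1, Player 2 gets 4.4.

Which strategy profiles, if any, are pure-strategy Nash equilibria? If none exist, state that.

(U, X): Player 1 gets 3.4, best alternative 2.8; Player 2 gets 2.2, best alternative 1.8. No profitable deviation — NE.
(U, Y): Player 2 can switch to X (1.8 → 2.2). Not NE.
(M, X): Player 1 can switch to U (0.6 → 3.4). Not NE.
(M, Y): Player 1 can switch to U (3.4 → 4.7). Not NE.
(D, X): Player 1 can switch to U (2.8 → 3.4). Not NE.
(D, Y): Player 1 can switch to U (1 → 4.7). Not NE.

(U, X)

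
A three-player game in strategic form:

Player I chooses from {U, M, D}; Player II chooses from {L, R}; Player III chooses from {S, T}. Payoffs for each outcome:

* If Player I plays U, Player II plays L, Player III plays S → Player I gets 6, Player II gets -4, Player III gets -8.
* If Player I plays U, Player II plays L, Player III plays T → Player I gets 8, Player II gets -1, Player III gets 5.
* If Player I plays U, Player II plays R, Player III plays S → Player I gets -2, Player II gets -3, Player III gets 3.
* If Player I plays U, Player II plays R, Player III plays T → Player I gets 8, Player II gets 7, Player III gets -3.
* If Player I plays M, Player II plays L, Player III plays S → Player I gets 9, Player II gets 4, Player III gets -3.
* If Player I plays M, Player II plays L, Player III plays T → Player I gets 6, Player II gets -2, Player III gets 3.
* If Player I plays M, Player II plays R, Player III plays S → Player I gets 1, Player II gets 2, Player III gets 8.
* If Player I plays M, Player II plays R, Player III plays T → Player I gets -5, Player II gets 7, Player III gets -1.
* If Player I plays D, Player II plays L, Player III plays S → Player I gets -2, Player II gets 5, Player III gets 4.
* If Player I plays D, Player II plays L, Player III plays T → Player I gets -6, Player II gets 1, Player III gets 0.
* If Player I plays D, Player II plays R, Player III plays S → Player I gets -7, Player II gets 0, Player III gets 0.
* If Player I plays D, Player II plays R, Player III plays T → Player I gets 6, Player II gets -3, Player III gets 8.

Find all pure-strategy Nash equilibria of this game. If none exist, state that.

No pure-strategy Nash equilibrium.

Check each profile: it is a Nash equilibrium iff no player can strictly gain by switching unilaterally.
(U, L, S): Player I can switch to M (6 → 9). Not NE.
(U, L, T): Player II can switch to R (-1 → 7). Not NE.
(U, R, S): Player I can switch to M (-2 → 1). Not NE.
(U, R, T): Player III can switch to S (-3 → 3). Not NE.
(M, L, S): Player III can switch to T (-3 → 3). Not NE.
(M, L, T): Player I can switch to U (6 → 8). Not NE.
(M, R, S): Player II can switch to L (2 → 4). Not NE.
(M, R, T): Player I can switch to U (-5 → 8). Not NE.
(D, L, S): Player I can switch to U (-2 → 6). Not NE.
(D, L, T): Player I can switch to U (-6 → 8). Not NE.
(D, R, S): Player I can switch to U (-7 → -2). Not NE.
(D, R, T): Player I can switch to U (6 → 8). Not NE.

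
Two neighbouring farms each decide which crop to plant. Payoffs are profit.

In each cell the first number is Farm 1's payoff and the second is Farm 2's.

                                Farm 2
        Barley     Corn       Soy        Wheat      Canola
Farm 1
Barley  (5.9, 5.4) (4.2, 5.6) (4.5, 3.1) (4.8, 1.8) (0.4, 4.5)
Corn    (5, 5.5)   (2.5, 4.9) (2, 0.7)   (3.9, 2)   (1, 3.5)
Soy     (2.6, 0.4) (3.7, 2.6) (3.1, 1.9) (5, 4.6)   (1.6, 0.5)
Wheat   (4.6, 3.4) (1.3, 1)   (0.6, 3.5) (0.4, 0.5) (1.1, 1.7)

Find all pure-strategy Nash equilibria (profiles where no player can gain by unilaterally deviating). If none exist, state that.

For each player, find the best response to each opponent profile; mutual best responses are the pure NE.
Farm 1 against Barley: payoffs 5.9, 5, 2.6, 4.6 → best response Barley.
Farm 1 against Corn: payoffs 4.2, 2.5, 3.7, 1.3 → best response Barley.
Farm 1 against Soy: payoffs 4.5, 2, 3.1, 0.6 → best response Barley.
Farm 1 against Wheat: payoffs 4.8, 3.9, 5, 0.4 → best response Soy.
Farm 1 against Canola: payoffs 0.4, 1, 1.6, 1.1 → best response Soy.
Farm 2 against Barley: payoffs 5.4, 5.6, 3.1, 1.8, 4.5 → best response Corn.
Farm 2 against Corn: payoffs 5.5, 4.9, 0.7, 2, 3.5 → best response Barley.
Farm 2 against Soy: payoffs 0.4, 2.6, 1.9, 4.6, 0.5 → best response Wheat.
Farm 2 against Wheat: payoffs 3.4, 1, 3.5, 0.5, 1.7 → best response Soy.
Mutual best responses: (Barley, Corn); (Soy, Wheat).

(Barley, Corn) and (Soy, Wheat)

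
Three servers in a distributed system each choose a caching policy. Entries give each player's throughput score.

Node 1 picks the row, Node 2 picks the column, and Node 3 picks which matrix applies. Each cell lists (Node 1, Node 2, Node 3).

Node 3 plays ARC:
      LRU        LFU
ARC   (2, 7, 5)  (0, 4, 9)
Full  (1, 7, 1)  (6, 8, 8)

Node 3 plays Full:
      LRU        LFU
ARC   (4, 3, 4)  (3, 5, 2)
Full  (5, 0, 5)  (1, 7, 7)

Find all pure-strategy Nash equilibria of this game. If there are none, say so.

(ARC, LRU, ARC): Node 1 gets 2, best alternative 1; Node 2 gets 7, best alternative 4; Node 3 gets 5, best alternative 4. No profitable deviation — NE.
(ARC, LRU, Full): Node 1 can switch to Full (4 → 5). Not NE.
(ARC, LFU, ARC): Node 1 can switch to Full (0 → 6). Not NE.
(ARC, LFU, Full): Node 3 can switch to ARC (2 → 9). Not NE.
(Full, LRU, ARC): Node 1 can switch to ARC (1 → 2). Not NE.
(Full, LRU, Full): Node 2 can switch to LFU (0 → 7). Not NE.
(Full, LFU, ARC): Node 1 gets 6, best alternative 0; Node 2 gets 8, best alternative 7; Node 3 gets 8, best alternative 7. No profitable deviation — NE.
(Full, LFU, Full): Node 1 can switch to ARC (1 → 3). Not NE.

(ARC, LRU, ARC), (Full, LFU, ARC)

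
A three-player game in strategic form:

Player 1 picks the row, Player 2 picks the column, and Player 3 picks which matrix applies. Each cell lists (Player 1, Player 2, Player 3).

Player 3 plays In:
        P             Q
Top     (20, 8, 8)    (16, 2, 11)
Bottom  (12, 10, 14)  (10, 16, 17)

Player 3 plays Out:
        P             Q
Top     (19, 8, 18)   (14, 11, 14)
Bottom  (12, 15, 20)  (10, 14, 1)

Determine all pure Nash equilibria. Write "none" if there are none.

(Top, P, In): Player 3 can switch to Out (8 → 18). Not NE.
(Top, P, Out): Player 2 can switch to Q (8 → 11). Not NE.
(Top, Q, In): Player 2 can switch to P (2 → 8). Not NE.
(Top, Q, Out): Player 1 gets 14, best alternative 10; Player 2 gets 11, best alternative 8; Player 3 gets 14, best alternative 11. No profitable deviation — NE.
(Bottom, P, In): Player 1 can switch to Top (12 → 20). Not NE.
(Bottom, P, Out): Player 1 can switch to Top (12 → 19). Not NE.
(Bottom, Q, In): Player 1 can switch to Top (10 → 16). Not NE.
(Bottom, Q, Out): Player 1 can switch to Top (10 → 14). Not NE.

The unique pure-strategy Nash equilibrium is (Top, Q, Out).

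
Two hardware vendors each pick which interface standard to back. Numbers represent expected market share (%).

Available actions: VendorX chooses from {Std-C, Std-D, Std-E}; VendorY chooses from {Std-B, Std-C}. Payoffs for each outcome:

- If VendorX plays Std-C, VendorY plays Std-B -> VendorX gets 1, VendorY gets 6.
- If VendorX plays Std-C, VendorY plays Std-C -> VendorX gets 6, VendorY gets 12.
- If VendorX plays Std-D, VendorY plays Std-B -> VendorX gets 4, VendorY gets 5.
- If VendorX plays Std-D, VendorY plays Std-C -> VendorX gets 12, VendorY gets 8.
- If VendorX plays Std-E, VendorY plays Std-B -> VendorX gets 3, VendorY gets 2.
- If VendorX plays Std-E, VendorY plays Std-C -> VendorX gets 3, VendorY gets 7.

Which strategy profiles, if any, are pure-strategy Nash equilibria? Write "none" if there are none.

VendorX against Std-B: payoffs 1, 4, 3 → best response Std-D.
VendorX against Std-C: payoffs 6, 12, 3 → best response Std-D.
VendorY against Std-C: payoffs 6, 12 → best response Std-C.
VendorY against Std-D: payoffs 5, 8 → best response Std-C.
VendorY against Std-E: payoffs 2, 7 → best response Std-C.
Mutual best responses: (Std-D, Std-C).

The unique pure-strategy Nash equilibrium is (Std-D, Std-C).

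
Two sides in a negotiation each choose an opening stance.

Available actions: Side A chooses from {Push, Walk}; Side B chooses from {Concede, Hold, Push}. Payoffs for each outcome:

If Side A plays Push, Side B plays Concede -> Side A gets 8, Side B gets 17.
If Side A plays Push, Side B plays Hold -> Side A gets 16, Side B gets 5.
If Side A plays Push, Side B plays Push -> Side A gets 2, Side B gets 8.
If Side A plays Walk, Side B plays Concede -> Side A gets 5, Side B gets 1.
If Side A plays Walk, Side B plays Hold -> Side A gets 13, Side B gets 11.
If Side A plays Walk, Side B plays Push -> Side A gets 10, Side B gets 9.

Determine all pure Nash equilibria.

Side A against Concede: payoffs 8, 5 → best response Push.
Side A against Hold: payoffs 16, 13 → best response Push.
Side A against Push: payoffs 2, 10 → best response Walk.
Side B against Push: payoffs 17, 5, 8 → best response Concede.
Side B against Walk: payoffs 1, 11, 9 → best response Hold.
Mutual best responses: (Push, Concede).

(Push, Concede)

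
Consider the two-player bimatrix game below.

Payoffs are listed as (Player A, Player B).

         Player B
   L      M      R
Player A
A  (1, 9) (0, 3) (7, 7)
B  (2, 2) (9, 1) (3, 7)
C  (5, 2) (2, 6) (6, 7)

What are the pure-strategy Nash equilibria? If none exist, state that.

This game has no pure Nash equilibrium.

Check each profile: it is a Nash equilibrium iff no player can strictly gain by switching unilaterally.
(A, L): Player A can switch to B (1 → 2). Not NE.
(A, M): Player A can switch to B (0 → 9). Not NE.
(A, R): Player B can switch to L (7 → 9). Not NE.
(B, L): Player A can switch to C (2 → 5). Not NE.
(B, M): Player B can switch to L (1 → 2). Not NE.
(B, R): Player A can switch to A (3 → 7). Not NE.
(C, L): Player B can switch to M (2 → 6). Not NE.
(C, M): Player A can switch to B (2 → 9). Not NE.
(C, R): Player A can switch to A (6 → 7). Not NE.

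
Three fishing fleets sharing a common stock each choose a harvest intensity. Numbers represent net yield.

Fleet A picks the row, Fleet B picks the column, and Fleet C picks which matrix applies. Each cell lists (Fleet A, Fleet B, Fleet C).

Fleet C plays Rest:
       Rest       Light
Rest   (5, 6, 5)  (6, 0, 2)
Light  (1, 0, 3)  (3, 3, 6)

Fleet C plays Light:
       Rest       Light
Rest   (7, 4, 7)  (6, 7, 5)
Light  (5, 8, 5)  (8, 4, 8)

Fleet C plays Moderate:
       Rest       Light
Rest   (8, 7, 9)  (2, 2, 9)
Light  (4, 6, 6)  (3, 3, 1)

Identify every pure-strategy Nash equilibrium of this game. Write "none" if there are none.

The unique pure-strategy Nash equilibrium is (Rest, Rest, Moderate).

For each player, find the best response to each opponent profile; mutual best responses are the pure NE.
Fleet A against (Rest, Rest): payoffs 5, 1 → best response Rest.
Fleet A against (Rest, Light): payoffs 7, 5 → best response Rest.
Fleet A against (Rest, Moderate): payoffs 8, 4 → best response Rest.
Fleet A against (Light, Rest): payoffs 6, 3 → best response Rest.
Fleet A against (Light, Light): payoffs 6, 8 → best response Light.
Fleet A against (Light, Moderate): payoffs 2, 3 → best response Light.
Fleet B against (Rest, Rest): payoffs 6, 0 → best response Rest.
Fleet B against (Rest, Light): payoffs 4, 7 → best response Light.
Fleet B against (Rest, Moderate): payoffs 7, 2 → best response Rest.
Fleet B against (Light, Rest): payoffs 0, 3 → best response Light.
Fleet B against (Light, Light): payoffs 8, 4 → best response Rest.
Fleet B against (Light, Moderate): payoffs 6, 3 → best response Rest.
Fleet C against (Rest, Rest): payoffs 5, 7, 9 → best response Moderate.
Fleet C against (Rest, Light): payoffs 2, 5, 9 → best response Moderate.
Fleet C against (Light, Rest): payoffs 3, 5, 6 → best response Moderate.
Fleet C against (Light, Light): payoffs 6, 8, 1 → best response Light.
Mutual best responses: (Rest, Rest, Moderate).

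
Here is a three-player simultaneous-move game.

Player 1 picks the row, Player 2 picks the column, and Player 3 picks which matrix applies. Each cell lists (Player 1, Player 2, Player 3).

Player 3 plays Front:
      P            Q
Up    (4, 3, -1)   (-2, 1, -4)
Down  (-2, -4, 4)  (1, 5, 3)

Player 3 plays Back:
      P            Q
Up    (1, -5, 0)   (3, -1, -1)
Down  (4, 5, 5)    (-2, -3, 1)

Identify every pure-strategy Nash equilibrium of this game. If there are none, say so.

The pure Nash equilibria are (Up, Q, Back); (Down, P, Back); (Down, Q, Front).

Check each profile: it is a Nash equilibrium iff no player can strictly gain by switching unilaterally.
(Up, P, Front): Player 3 can switch to Back (-1 → 0). Not NE.
(Up, P, Back): Player 1 can switch to Down (1 → 4). Not NE.
(Up, Q, Front): Player 1 can switch to Down (-2 → 1). Not NE.
(Up, Q, Back): Player 1 gets 3, best alternative -2; Player 2 gets -1, best alternative -5; Player 3 gets -1, best alternative -4. No profitable deviation — NE.
(Down, P, Front): Player 1 can switch to Up (-2 → 4). Not NE.
(Down, P, Back): Player 1 gets 4, best alternative 1; Player 2 gets 5, best alternative -3; Player 3 gets 5, best alternative 4. No profitable deviation — NE.
(Down, Q, Front): Player 1 gets 1, best alternative -2; Player 2 gets 5, best alternative -4; Player 3 gets 3, best alternative 1. No profitable deviation — NE.
(Down, Q, Back): Player 1 can switch to Up (-2 → 3). Not NE.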